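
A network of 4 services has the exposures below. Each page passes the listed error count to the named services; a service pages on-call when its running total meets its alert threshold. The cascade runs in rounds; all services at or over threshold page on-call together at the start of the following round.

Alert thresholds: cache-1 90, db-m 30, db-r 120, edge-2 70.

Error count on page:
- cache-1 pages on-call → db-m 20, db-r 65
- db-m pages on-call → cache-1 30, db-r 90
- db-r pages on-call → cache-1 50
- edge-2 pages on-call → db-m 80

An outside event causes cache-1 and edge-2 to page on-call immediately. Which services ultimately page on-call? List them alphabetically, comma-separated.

Round 1 — cache-1, edge-2 page on-call (initial).
  db-m: +20+80 → 100 ≥ 30
  db-r: +65 → 65 < 120
Round 2 — db-m pages on-call.
  db-r: +90 → 155 ≥ 120
Round 3 — db-r pages on-call.
No further pages.

cache-1, db-m, db-r, edge-2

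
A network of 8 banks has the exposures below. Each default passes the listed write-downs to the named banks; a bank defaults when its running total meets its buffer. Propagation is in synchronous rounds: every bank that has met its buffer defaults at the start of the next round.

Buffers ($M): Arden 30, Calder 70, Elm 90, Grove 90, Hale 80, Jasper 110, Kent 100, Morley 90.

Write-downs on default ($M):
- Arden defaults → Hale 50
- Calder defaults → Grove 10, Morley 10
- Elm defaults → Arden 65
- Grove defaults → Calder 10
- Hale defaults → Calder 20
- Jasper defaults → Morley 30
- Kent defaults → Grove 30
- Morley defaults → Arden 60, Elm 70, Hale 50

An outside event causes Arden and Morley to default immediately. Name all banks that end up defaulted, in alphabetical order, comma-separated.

Arden, Hale, Morley

Round 1 — Arden, Morley default (initial).
  Elm: +70 → 70 < 90
  Hale: +50+50 → 100 ≥ 80
Round 2 — Hale defaults.
  Calder: +20 → 20 < 70
No further defaults.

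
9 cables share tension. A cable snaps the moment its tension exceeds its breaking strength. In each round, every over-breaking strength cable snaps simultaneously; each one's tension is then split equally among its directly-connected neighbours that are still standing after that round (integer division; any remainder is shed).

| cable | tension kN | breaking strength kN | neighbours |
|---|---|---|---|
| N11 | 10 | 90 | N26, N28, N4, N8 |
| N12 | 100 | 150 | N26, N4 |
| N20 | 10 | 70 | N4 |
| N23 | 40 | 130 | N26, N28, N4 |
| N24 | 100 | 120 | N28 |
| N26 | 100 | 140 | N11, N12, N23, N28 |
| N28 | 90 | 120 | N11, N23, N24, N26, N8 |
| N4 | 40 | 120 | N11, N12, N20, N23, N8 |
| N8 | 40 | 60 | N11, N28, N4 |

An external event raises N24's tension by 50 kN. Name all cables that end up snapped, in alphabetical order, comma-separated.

N11, N12, N20, N23, N24, N26, N28, N4, N8

Round 1 — N24 at 150 > 120. N24 snaps.
  N24 sheds 150 kN to N28: 150 each.
    N28: 90+150 = 240 > 120
Round 2 — N28 snaps.
  N28 sheds 240 kN to N11, N23, N26, N8: 60 each.
    N11: 10+60 = 70 ≤ 90
    N23: 40+60 = 100 ≤ 130
    N26: 100+60 = 160 > 140
    N8: 40+60 = 100 > 60
Round 3 — N26, N8 snap.
  N26 sheds 160 kN to N11, N12, N23: 53 each (1 lost).
    N11: 70+53 = 123 > 90
    N12: 100+53 = 153 > 150
    N23: 100+53 = 153 > 130
  N8 sheds 100 kN to N11, N4: 50 each.
    N11: 123+50 = 173 > 90
    N4: 40+50 = 90 ≤ 120
Round 4 — N11, N12, N23 snap.
  N11 sheds 173 kN to N4: 173 each.
    N4: 90+173 = 263 > 120
  N12 sheds 153 kN to N4: 153 each.
    N4: 263+153 = 416 > 120
  N23 sheds 153 kN to N4: 153 each.
    N4: 416+153 = 569 > 120
Round 5 — N4 snaps.
  N4 sheds 569 kN to N20: 569 each.
    N20: 10+569 = 579 > 70
Round 6 — N20 snaps.
  N20 sheds 579 kN: no online neighbours, lost.
No further breaks.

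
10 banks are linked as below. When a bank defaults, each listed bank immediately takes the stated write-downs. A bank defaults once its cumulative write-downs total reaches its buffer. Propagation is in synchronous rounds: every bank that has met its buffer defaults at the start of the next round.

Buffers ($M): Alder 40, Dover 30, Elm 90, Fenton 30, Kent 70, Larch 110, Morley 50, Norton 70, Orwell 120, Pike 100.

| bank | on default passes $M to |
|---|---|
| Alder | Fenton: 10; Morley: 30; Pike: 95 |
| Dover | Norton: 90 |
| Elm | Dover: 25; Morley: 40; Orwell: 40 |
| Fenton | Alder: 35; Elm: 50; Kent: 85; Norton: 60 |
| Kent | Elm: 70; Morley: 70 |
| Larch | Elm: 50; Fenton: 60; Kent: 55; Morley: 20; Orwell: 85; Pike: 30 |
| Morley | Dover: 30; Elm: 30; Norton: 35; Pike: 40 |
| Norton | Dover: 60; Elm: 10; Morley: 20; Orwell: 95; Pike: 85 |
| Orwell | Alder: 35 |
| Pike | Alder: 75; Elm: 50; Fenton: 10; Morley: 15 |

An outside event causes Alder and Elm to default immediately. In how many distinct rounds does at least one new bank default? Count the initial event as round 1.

5

Round 1 — Alder, Elm default (initial).
  Dover: +25 → 25 < 30
  Fenton: +10 → 10 < 30
  Morley: +30+40 → 70 ≥ 50
  Orwell: +40 → 40 < 120
  Pike: +95 → 95 < 100
Round 2 — Morley defaults.
  Dover: +30 → 55 ≥ 30
  Norton: +35 → 35 < 70
  Pike: +40 → 135 ≥ 100
Round 3 — Dover, Pike default.
  Fenton: +10 → 20 < 30
  Norton: +90 → 125 ≥ 70
Round 4 — Norton defaults.
  Orwell: +95 → 135 ≥ 120
Round 5 — Orwell defaults.
No further defaults.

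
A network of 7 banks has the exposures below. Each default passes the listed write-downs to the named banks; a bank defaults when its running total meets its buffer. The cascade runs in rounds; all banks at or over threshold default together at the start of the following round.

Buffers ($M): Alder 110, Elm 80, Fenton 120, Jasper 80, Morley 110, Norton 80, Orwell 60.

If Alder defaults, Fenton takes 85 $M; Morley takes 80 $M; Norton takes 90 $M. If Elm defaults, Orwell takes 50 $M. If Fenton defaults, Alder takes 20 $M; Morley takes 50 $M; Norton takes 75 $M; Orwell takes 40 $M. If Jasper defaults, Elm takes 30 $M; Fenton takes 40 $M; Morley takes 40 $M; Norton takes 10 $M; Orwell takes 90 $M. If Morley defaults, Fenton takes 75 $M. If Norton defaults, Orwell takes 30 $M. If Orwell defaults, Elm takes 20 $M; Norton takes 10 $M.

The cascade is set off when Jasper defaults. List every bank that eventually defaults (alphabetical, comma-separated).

Round 1 — Jasper defaults (initial).
  Elm: +30 → 30 < 80
  Fenton: +40 → 40 < 120
  Morley: +40 → 40 < 110
  Norton: +10 → 10 < 80
  Orwell: +90 → 90 ≥ 60
Round 2 — Orwell defaults.
  Elm: +20 → 50 < 80
  Norton: +10 → 20 < 80
No further defaults.

Jasper, Orwell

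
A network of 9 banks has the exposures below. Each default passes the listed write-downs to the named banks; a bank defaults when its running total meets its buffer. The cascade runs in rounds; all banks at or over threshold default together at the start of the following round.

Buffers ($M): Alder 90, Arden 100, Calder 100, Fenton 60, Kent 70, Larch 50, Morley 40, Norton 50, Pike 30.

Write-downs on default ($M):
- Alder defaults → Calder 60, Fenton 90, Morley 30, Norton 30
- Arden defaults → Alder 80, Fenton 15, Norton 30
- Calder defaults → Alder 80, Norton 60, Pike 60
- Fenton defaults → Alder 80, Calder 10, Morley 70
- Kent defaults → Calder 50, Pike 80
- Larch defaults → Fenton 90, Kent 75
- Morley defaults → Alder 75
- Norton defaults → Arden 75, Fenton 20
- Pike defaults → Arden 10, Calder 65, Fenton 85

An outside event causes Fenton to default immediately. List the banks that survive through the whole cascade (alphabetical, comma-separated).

Round 1 — Fenton defaults (initial).
  Alder: +80 → 80 < 90
  Calder: +10 → 10 < 100
  Morley: +70 → 70 ≥ 40
Round 2 — Morley defaults.
  Alder: +75 → 155 ≥ 90
Round 3 — Alder defaults.
  Calder: +60 → 70 < 100
  Norton: +30 → 30 < 50
No further defaults.

Arden, Calder, Kent, Larch, Norton, Pike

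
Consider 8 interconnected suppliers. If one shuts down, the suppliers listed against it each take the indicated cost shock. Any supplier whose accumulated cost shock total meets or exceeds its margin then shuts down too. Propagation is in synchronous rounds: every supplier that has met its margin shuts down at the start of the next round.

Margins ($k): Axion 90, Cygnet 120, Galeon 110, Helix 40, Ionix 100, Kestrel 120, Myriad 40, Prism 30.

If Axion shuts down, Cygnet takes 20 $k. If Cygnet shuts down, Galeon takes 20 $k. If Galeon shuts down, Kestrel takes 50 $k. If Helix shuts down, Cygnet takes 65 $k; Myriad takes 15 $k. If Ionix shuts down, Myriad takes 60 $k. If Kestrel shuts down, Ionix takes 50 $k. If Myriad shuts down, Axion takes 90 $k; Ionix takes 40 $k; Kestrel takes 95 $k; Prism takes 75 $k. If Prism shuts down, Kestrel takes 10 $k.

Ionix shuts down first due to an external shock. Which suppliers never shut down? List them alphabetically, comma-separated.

Round 1 — Ionix shuts down (initial).
  Myriad: +60 → 60 ≥ 40
Round 2 — Myriad shuts down.
  Axion: +90 → 90 ≥ 90
  Kestrel: +95 → 95 < 120
  Prism: +75 → 75 ≥ 30
Round 3 — Axion, Prism shut down.
  Cygnet: +20 → 20 < 120
  Kestrel: +10 → 105 < 120
No further shutdowns.

Cygnet, Galeon, Helix, Kestrel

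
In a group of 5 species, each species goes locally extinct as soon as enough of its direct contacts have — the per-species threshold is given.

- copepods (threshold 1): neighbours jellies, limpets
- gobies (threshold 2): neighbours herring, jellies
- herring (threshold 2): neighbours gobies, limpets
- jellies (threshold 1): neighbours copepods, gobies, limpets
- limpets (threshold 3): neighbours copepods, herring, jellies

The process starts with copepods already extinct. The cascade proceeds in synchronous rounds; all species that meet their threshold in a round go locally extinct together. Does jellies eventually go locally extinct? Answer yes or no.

Round 1 — copepods goes locally extinct (initial).
Round 2 — checking thresholds:
  jellies: 1 of 3 neighbours ≥ 1, goes locally extinct.
  limpets: 1 of 3 neighbours < 3, not yet.
Round 3 — no new extinctions; cascade stops.

yes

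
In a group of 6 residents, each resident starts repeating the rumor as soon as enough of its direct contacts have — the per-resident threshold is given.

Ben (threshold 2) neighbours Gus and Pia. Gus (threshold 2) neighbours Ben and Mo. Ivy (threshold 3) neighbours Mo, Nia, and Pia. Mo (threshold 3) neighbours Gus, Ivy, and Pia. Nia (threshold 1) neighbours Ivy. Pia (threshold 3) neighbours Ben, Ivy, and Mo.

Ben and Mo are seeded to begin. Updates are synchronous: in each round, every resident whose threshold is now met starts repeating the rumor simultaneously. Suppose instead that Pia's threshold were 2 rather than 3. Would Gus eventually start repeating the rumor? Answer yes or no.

With Pia's threshold at 2:
Round 1 — Ben, Mo start repeating the rumor (initial).
Round 2 — checking thresholds:
  Gus: 2 of 2 neighbours ≥ 2, starts repeating the rumor.
  Ivy: 1 of 3 neighbours < 3, holds.
  Pia: 2 of 3 neighbours ≥ 2, starts repeating the rumor.
Round 3 — no new spreads; cascade stops.

yes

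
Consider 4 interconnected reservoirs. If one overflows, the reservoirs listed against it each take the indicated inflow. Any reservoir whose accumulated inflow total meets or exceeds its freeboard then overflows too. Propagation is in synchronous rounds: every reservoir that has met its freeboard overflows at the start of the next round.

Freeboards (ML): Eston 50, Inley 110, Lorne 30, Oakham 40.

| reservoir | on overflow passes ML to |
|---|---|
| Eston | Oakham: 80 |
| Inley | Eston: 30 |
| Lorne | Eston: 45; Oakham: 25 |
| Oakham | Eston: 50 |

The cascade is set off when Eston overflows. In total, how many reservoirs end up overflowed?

2

Round 1 — Eston overflows (initial).
  Oakham: +80 → 80 ≥ 40
Round 2 — Oakham overflows.
No further overflows.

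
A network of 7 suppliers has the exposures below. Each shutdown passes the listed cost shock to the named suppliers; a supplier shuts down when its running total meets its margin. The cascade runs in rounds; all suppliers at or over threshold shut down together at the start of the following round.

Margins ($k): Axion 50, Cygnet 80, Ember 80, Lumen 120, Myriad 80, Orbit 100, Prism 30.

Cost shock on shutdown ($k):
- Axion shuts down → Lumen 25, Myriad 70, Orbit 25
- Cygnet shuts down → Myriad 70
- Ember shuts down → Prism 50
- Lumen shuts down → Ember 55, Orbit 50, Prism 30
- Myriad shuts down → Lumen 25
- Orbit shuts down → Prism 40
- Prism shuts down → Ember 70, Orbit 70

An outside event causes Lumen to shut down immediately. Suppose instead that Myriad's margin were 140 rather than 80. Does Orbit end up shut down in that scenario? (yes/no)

With Myriad's margin at 140:
Round 1 — Lumen shuts down (initial).
  Ember: +55 → 55 < 80
  Orbit: +50 → 50 < 100
  Prism: +30 → 30 ≥ 30
Round 2 — Prism shuts down.
  Ember: +70 → 125 ≥ 80
  Orbit: +70 → 120 ≥ 100
Round 3 — Ember, Orbit shut down.
No further shutdowns.

yes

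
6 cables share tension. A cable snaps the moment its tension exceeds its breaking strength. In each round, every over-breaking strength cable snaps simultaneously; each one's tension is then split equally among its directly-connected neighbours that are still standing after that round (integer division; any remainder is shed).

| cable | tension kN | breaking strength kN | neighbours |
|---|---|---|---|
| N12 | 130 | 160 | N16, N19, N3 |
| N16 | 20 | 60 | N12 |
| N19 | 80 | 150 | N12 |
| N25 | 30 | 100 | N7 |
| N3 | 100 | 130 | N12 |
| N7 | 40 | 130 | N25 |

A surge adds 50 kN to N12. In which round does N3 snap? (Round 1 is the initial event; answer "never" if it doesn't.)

Round 1 — N12 at 180 > 160. N12 snaps.
  N12 sheds 180 kN to N16, N19, N3: 60 each.
    N16: 20+60 = 80 > 60
    N19: 80+60 = 140 ≤ 150
    N3: 100+60 = 160 > 130
Round 2 — N16, N3 snap.
  N16 sheds 80 kN: no online neighbours, lost.
  N3 sheds 160 kN: no online neighbours, lost.
No further breaks.

2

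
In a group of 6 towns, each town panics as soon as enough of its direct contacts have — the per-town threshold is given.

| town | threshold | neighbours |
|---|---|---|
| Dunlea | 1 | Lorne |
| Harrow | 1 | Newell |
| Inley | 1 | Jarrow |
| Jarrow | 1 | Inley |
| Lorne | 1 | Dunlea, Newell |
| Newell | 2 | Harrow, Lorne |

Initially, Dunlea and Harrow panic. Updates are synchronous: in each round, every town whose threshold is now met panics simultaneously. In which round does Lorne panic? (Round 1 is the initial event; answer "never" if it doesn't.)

2

Round 1 — Dunlea, Harrow panic (initial).
Round 2 — checking thresholds:
  Lorne: 1 of 2 neighbours ≥ 1, panics.
  Newell: 1 of 2 neighbours < 2, not yet.
Round 3 — checking thresholds:
  Newell: 2 of 2 neighbours ≥ 2, panics.
Round 4 — no new panics; cascade stops.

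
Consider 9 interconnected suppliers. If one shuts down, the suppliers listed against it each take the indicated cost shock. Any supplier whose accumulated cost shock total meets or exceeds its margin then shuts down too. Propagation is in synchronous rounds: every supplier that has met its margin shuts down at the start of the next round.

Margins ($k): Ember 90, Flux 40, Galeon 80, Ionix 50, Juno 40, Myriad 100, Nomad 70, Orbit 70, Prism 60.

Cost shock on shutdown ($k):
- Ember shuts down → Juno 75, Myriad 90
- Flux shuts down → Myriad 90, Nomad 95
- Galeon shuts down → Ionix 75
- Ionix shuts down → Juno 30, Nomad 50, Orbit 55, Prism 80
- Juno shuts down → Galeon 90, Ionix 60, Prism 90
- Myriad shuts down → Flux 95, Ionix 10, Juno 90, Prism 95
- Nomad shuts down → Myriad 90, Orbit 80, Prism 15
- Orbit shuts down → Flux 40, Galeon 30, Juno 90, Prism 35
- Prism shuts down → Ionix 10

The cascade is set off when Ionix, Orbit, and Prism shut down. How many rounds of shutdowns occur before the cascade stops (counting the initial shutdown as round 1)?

Round 1 — Ionix, Orbit, Prism shut down (initial).
  Flux: +40 → 40 ≥ 40
  Galeon: +30 → 30 < 80
  Juno: +30+90 → 120 ≥ 40
  Nomad: +50 → 50 < 70
Round 2 — Flux, Juno shut down.
  Galeon: +90 → 120 ≥ 80
  Myriad: +90 → 90 < 100
  Nomad: +95 → 145 ≥ 70
Round 3 — Galeon, Nomad shut down.
  Myriad: +90 → 180 ≥ 100
Round 4 — Myriad shuts down.
No further shutdowns.

4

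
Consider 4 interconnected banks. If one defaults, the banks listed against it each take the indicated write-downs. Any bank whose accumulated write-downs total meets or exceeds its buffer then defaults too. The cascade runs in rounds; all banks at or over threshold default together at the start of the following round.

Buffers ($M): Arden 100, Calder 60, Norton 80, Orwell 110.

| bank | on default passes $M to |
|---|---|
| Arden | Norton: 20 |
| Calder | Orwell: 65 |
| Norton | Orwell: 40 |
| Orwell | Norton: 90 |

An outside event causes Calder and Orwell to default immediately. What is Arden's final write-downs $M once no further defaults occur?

0

Round 1 — Calder, Orwell default (initial).
  Norton: +90 → 90 ≥ 80
Round 2 — Norton defaults.
No further defaults.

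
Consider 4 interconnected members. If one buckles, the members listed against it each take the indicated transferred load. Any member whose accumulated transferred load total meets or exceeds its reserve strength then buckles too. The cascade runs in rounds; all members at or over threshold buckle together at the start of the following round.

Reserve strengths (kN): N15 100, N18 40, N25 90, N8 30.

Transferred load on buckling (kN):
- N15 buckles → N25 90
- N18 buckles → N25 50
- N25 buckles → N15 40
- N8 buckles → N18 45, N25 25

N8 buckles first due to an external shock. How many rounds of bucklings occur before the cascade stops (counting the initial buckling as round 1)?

2

Round 1 — N8 buckles (initial).
  N18: +45 → 45 ≥ 40
  N25: +25 → 25 < 90
Round 2 — N18 buckles.
  N25: +50 → 75 < 90
No further bucklings.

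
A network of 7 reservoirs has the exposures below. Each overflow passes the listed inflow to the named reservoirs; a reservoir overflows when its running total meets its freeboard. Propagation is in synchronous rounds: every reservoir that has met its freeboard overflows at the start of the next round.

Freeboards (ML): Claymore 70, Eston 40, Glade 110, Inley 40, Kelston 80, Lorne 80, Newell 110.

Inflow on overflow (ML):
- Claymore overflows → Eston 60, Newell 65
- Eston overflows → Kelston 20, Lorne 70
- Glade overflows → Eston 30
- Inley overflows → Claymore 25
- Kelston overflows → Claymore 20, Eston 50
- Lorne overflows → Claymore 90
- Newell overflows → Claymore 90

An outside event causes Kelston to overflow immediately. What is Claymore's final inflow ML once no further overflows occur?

Round 1 — Kelston overflows (initial).
  Claymore: +20 → 20 < 70
  Eston: +50 → 50 ≥ 40
Round 2 — Eston overflows.
  Lorne: +70 → 70 < 80
No further overflows.

20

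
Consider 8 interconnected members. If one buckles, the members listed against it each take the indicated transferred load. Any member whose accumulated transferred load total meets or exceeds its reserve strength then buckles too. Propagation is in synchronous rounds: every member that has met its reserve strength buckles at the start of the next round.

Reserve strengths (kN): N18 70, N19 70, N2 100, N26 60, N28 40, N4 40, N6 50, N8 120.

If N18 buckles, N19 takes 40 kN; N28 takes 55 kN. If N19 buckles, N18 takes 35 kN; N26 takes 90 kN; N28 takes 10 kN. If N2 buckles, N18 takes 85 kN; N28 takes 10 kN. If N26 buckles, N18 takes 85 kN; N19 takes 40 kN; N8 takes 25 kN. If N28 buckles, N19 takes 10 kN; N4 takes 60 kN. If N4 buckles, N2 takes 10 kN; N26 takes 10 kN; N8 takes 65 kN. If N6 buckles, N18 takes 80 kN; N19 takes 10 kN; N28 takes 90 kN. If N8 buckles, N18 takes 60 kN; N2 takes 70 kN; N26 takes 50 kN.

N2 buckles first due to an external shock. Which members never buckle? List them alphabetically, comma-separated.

Round 1 — N2 buckles (initial).
  N18: +85 → 85 ≥ 70
  N28: +10 → 10 < 40
Round 2 — N18 buckles.
  N19: +40 → 40 < 70
  N28: +55 → 65 ≥ 40
Round 3 — N28 buckles.
  N19: +10 → 50 < 70
  N4: +60 → 60 ≥ 40
Round 4 — N4 buckles.
  N26: +10 → 10 < 60
  N8: +65 → 65 < 120
No further bucklings.

N19, N26, N6, N8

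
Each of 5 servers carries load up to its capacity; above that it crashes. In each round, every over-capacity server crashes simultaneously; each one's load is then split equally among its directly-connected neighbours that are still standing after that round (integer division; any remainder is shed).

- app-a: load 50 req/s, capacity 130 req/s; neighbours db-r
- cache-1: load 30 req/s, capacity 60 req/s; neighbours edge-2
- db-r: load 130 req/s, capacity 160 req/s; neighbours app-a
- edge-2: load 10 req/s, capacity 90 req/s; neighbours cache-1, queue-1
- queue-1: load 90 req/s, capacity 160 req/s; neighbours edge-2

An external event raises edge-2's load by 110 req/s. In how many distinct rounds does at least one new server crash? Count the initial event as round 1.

Round 1 — edge-2 at 120 > 90. edge-2 crashes.
  edge-2 sheds 120 req/s to cache-1, queue-1: 60 each.
    cache-1: 30+60 = 90 > 60
    queue-1: 90+60 = 150 ≤ 160
Round 2 — cache-1 crashes.
  cache-1 sheds 90 req/s: no online neighbours, lost.
No further crashes.

2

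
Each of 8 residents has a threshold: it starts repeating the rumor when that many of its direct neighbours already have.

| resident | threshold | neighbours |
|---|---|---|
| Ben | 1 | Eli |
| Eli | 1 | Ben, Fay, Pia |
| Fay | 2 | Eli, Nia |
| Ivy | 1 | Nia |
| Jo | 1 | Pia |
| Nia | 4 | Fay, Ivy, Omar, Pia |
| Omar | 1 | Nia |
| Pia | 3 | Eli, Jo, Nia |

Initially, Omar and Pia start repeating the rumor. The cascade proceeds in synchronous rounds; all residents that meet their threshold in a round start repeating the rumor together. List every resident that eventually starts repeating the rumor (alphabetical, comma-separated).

Round 1 — Omar, Pia start repeating the rumor (initial).
Round 2 — checking thresholds:
  Eli: 1 of 3 neighbours ≥ 1, starts repeating the rumor.
  Jo: 1 of 1 neighbours ≥ 1, starts repeating the rumor.
  Nia: 2 of 4 neighbours < 4, below threshold.
Round 3 — checking thresholds:
  Ben: 1 of 1 neighbours ≥ 1, starts repeating the rumor.
  Fay: 1 of 2 neighbours < 2, below threshold.
  Nia: 2 of 4 neighbours < 4, below threshold.
Round 4 — no new spreads; cascade stops.

Ben, Eli, Jo, Omar, Pia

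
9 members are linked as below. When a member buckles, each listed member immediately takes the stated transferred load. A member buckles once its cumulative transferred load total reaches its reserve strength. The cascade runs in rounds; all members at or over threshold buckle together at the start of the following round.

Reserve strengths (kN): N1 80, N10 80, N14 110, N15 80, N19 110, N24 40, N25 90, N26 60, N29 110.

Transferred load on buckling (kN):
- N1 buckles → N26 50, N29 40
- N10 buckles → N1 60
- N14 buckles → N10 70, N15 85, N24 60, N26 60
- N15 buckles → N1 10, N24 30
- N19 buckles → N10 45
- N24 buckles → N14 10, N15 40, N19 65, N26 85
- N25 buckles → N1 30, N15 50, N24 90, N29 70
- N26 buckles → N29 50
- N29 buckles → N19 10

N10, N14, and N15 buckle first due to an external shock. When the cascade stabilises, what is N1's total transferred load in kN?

70

Round 1 — N10, N14, N15 buckle (initial).
  N1: +60+10 → 70 < 80
  N24: +60+30 → 90 ≥ 40
  N26: +60 → 60 ≥ 60
Round 2 — N24, N26 buckle.
  N19: +65 → 65 < 110
  N29: +50 → 50 < 110
No further bucklings.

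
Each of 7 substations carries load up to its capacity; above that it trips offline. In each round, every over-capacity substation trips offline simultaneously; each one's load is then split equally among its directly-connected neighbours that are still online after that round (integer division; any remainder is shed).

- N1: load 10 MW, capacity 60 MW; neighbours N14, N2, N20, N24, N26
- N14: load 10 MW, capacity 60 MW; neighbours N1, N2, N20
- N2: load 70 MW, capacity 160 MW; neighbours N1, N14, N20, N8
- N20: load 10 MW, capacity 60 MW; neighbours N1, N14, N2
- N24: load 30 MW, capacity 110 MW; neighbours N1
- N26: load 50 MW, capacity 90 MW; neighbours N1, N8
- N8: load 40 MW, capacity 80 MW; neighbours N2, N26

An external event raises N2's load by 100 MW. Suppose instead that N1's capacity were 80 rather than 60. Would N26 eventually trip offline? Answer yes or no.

yes

With N1's capacity at 80:
Round 1 — N2 at 170 > 160. N2 trips offline.
  N2 sheds 170 MW to N1, N14, N20, N8: 42 each (2 lost).
    N1: 10+42 = 52 ≤ 80
    N14: 10+42 = 52 ≤ 60
    N20: 10+42 = 52 ≤ 60
    N8: 40+42 = 82 > 80
Round 2 — N8 trips offline.
  N8 sheds 82 MW to N26: 82 each.
    N26: 50+82 = 132 > 90
Round 3 — N26 trips offline.
  N26 sheds 132 MW to N1: 132 each.
    N1: 52+132 = 184 > 80
Round 4 — N1 trips offline.
  N1 sheds 184 MW to N14, N20, N24: 61 each (1 lost).
    N14: 52+61 = 113 > 60
    N20: 52+61 = 113 > 60
    N24: 30+61 = 91 ≤ 110
Round 5 — N14, N20 trip offline.
  N14 sheds 113 MW: no online neighbours, lost.
  N20 sheds 113 MW: no online neighbours, lost.
No further trips.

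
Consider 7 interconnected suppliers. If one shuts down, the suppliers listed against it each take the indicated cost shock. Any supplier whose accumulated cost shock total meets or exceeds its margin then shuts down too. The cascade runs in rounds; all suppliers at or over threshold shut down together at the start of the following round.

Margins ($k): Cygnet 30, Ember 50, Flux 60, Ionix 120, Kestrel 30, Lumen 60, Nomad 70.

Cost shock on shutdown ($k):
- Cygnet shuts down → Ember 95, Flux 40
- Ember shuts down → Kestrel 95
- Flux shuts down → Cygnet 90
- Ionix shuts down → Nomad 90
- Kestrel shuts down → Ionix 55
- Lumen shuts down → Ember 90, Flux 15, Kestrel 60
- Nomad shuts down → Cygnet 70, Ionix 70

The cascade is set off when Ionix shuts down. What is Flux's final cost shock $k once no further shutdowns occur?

Round 1 — Ionix shuts down (initial).
  Nomad: +90 → 90 ≥ 70
Round 2 — Nomad shuts down.
  Cygnet: +70 → 70 ≥ 30
Round 3 — Cygnet shuts down.
  Ember: +95 → 95 ≥ 50
  Flux: +40 → 40 < 60
Round 4 — Ember shuts down.
  Kestrel: +95 → 95 ≥ 30
Round 5 — Kestrel shuts down.
No further shutdowns.

40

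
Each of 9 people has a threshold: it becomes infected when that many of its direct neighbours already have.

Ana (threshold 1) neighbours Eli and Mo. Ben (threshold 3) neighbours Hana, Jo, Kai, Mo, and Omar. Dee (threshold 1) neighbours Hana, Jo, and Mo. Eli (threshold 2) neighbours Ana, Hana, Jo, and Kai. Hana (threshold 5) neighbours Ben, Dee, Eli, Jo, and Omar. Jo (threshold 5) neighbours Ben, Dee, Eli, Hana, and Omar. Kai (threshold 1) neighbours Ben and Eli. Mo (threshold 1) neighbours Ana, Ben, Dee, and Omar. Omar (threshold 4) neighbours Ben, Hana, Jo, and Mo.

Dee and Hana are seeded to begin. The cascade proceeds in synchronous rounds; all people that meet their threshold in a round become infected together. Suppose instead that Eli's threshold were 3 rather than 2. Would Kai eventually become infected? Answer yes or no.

With Eli's threshold at 3:
Round 1 — Dee, Hana become infected (initial).
Round 2 — checking thresholds:
  Ben: 1 of 5 neighbours < 3, below threshold.
  Eli: 1 of 4 neighbours < 3, below threshold.
  Jo: 2 of 5 neighbours < 5, below threshold.
  Mo: 1 of 4 neighbours ≥ 1, becomes infected.
  Omar: 1 of 4 neighbours < 4, below threshold.
Round 3 — checking thresholds:
  Ana: 1 of 2 neighbours ≥ 1, becomes infected.
  Ben: 2 of 5 neighbours < 3, below threshold.
  Eli: 1 of 4 neighbours < 3, below threshold.
  Jo: 2 of 5 neighbours < 5, below threshold.
  Omar: 2 of 4 neighbours < 4, below threshold.
Round 4 — no new infections; cascade stops.

no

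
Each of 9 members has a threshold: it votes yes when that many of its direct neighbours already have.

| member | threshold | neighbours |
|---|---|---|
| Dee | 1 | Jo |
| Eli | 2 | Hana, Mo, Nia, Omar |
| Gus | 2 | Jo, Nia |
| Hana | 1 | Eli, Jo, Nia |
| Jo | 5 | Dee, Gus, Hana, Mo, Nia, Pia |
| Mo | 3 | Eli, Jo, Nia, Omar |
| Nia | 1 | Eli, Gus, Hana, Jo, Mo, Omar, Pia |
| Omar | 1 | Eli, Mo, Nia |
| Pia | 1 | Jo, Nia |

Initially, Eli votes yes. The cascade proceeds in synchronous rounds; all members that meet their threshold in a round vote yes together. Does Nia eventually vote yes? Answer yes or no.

yes

Round 1 — Eli votes yes (initial).
Round 2 — checking thresholds:
  Hana: 1 of 3 neighbours ≥ 1, votes yes.
  Mo: 1 of 4 neighbours < 3, holds.
  Nia: 1 of 7 neighbours ≥ 1, votes yes.
  Omar: 1 of 3 neighbours ≥ 1, votes yes.
Round 3 — checking thresholds:
  Gus: 1 of 2 neighbours < 2, holds.
  Jo: 2 of 6 neighbours < 5, holds.
  Mo: 3 of 4 neighbours ≥ 3, votes yes.
  Pia: 1 of 2 neighbours ≥ 1, votes yes.
Round 4 — no new yes votes; cascade stops.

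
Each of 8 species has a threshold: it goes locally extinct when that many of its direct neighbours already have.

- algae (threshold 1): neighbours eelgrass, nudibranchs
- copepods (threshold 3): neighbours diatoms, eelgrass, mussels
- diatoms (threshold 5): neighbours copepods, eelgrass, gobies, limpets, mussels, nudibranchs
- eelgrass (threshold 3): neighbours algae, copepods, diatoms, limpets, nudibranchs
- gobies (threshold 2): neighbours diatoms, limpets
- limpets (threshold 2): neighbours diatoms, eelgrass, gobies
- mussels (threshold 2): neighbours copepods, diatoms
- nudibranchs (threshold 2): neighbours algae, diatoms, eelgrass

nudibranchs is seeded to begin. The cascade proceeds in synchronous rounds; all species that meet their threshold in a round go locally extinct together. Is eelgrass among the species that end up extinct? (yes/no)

Round 1 — nudibranchs goes locally extinct (initial).
Round 2 — checking thresholds:
  algae: 1 of 2 neighbours ≥ 1, goes locally extinct.
  diatoms: 1 of 6 neighbours < 5, below threshold.
  eelgrass: 1 of 5 neighbours < 3, below threshold.
Round 3 — no new extinctions; cascade stops.

no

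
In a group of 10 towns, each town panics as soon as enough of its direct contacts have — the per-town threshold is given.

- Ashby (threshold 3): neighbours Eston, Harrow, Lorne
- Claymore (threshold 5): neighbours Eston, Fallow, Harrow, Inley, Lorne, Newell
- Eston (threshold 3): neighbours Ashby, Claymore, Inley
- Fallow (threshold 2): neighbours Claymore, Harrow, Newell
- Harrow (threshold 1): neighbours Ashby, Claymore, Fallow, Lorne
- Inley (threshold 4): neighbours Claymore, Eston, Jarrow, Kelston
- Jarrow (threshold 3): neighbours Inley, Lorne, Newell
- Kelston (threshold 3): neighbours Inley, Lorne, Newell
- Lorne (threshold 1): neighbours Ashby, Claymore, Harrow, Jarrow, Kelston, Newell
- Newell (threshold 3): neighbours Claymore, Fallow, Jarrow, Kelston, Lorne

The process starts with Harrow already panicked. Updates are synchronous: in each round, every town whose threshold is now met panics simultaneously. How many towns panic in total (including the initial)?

2

Round 1 — Harrow panics (initial).
Round 2 — checking thresholds:
  Ashby: 1 of 3 neighbours < 3, holds.
  Claymore: 1 of 6 neighbours < 5, holds.
  Fallow: 1 of 3 neighbours < 2, holds.
  Lorne: 1 of 6 neighbours ≥ 1, panics.
Round 3 — no new panics; cascade stops.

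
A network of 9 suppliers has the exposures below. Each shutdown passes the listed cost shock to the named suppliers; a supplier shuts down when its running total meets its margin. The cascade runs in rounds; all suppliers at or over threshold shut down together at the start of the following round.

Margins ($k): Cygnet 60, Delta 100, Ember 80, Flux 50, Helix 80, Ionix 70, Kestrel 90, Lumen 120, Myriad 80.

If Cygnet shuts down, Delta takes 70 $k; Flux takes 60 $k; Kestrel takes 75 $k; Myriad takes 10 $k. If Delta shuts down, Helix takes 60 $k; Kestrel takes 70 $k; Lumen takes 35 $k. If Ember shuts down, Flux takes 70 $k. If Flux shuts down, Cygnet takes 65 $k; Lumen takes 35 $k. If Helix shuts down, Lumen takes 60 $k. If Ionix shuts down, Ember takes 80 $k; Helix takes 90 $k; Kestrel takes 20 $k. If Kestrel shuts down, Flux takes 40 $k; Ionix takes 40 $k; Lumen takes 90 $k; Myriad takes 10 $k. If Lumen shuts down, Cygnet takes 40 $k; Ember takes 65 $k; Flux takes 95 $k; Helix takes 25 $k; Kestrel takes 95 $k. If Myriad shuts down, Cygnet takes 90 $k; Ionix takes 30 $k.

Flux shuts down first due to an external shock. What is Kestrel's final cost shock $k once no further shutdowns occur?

75

Round 1 — Flux shuts down (initial).
  Cygnet: +65 → 65 ≥ 60
  Lumen: +35 → 35 < 120
Round 2 — Cygnet shuts down.
  Delta: +70 → 70 < 100
  Kestrel: +75 → 75 < 90
  Myriad: +10 → 10 < 80
No further shutdowns.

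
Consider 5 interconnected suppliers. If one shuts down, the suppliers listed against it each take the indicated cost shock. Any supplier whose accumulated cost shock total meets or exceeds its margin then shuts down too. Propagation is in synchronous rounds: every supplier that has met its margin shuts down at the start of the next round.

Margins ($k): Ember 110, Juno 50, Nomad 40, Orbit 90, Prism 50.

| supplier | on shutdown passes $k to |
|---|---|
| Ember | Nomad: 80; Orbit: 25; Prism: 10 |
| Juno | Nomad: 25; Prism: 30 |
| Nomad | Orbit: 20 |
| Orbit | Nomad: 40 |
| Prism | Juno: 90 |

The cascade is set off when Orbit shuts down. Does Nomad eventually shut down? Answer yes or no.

Round 1 — Orbit shuts down (initial).
  Nomad: +40 → 40 ≥ 40
Round 2 — Nomad shuts down.
No further shutdowns.

yes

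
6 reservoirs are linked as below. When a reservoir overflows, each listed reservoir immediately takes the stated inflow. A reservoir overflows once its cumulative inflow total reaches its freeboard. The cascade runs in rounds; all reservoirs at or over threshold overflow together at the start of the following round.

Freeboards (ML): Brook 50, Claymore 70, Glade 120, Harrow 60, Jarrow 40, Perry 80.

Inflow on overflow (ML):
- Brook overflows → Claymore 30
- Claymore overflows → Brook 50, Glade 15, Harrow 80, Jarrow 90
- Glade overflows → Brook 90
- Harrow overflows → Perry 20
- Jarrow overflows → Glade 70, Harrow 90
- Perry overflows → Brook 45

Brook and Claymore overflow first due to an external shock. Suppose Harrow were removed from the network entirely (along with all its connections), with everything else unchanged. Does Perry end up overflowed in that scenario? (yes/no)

no

With Harrow removed:
Round 1 — Brook, Claymore overflow (initial).
  Glade: +15 → 15 < 120
  Jarrow: +90 → 90 ≥ 40
Round 2 — Jarrow overflows.
  Glade: +70 → 85 < 120
No further overflows.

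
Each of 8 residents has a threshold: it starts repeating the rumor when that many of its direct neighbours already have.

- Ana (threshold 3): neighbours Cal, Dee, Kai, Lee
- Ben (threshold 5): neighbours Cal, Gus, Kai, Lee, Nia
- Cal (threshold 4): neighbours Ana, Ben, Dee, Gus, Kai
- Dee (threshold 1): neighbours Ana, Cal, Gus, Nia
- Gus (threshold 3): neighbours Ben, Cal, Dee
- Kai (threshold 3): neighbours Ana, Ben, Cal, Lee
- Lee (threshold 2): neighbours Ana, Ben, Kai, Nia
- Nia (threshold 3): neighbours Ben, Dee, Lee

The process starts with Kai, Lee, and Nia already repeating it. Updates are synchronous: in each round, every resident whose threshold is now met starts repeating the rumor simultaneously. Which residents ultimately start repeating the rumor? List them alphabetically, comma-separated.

Ana, Dee, Kai, Lee, Nia

Round 1 — Kai, Lee, Nia start repeating the rumor (initial).
Round 2 — checking thresholds:
  Ana: 2 of 4 neighbours < 3, holds.
  Ben: 3 of 5 neighbours < 5, holds.
  Cal: 1 of 5 neighbours < 4, holds.
  Dee: 1 of 4 neighbours ≥ 1, starts repeating the rumor.
Round 3 — checking thresholds:
  Ana: 3 of 4 neighbours ≥ 3, starts repeating the rumor.
  Ben: 3 of 5 neighbours < 5, holds.
  Cal: 2 of 5 neighbours < 4, holds.
  Gus: 1 of 3 neighbours < 3, holds.
Round 4 — no new spreads; cascade stops.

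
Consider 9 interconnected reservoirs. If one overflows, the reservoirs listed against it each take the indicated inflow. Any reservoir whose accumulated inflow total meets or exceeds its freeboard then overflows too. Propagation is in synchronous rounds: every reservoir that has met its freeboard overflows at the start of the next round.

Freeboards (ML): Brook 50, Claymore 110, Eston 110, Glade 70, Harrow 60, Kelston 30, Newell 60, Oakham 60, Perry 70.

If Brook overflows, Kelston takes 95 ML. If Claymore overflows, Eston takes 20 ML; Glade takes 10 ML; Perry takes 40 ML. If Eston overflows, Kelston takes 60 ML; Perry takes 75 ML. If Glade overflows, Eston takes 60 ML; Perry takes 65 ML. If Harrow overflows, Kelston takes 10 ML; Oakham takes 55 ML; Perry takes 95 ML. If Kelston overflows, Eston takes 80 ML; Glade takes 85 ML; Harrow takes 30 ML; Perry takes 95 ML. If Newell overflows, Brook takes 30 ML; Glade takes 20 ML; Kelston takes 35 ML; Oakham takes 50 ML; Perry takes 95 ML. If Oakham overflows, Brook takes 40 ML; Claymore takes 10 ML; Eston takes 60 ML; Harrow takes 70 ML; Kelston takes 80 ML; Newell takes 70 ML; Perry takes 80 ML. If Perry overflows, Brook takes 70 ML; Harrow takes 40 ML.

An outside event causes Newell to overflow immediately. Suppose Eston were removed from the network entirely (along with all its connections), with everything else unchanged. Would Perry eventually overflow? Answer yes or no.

yes

With Eston removed:
Round 1 — Newell overflows (initial).
  Brook: +30 → 30 < 50
  Glade: +20 → 20 < 70
  Kelston: +35 → 35 ≥ 30
  Oakham: +50 → 50 < 60
  Perry: +95 → 95 ≥ 70
Round 2 — Kelston, Perry overflow.
  Brook: +70 → 100 ≥ 50
  Glade: +85 → 105 ≥ 70
  Harrow: +30+40 → 70 ≥ 60
Round 3 — Brook, Glade, Harrow overflow.
  Oakham: +55 → 105 ≥ 60
Round 4 — Oakham overflows.
  Claymore: +10 → 10 < 110
No further overflows.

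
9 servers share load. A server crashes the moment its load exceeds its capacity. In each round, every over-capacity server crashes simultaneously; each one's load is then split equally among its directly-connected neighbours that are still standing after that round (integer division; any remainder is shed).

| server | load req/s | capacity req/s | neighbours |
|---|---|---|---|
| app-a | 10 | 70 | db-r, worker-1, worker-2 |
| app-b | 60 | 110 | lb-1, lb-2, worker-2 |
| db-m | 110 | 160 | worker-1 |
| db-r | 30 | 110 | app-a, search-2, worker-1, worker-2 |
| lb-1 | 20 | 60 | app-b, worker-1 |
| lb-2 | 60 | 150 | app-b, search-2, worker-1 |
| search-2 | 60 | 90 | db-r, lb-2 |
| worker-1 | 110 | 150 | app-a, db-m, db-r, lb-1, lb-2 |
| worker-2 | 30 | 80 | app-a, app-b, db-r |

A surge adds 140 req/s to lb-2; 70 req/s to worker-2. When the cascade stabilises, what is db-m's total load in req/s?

Round 1 — lb-2 at 200 > 150; worker-2 at 100 > 80. lb-2, worker-2 crash.
  lb-2 sheds 200 req/s to app-b, search-2, worker-1: 66 each (2 lost).
    app-b: 60+66 = 126 > 110
    search-2: 60+66 = 126 > 90
    worker-1: 110+66 = 176 > 150
  worker-2 sheds 100 req/s to app-a, app-b, db-r: 33 each (1 lost).
    app-a: 10+33 = 43 ≤ 70
    app-b: 126+33 = 159 > 110
    db-r: 30+33 = 63 ≤ 110
Round 2 — app-b, search-2, worker-1 crash.
  app-b sheds 159 req/s to lb-1: 159 each.
    lb-1: 20+159 = 179 > 60
  search-2 sheds 126 req/s to db-r: 126 each.
    db-r: 63+126 = 189 > 110
  worker-1 sheds 176 req/s to app-a, db-m, db-r, lb-1: 44 each.
    app-a: 43+44 = 87 > 70
    db-m: 110+44 = 154 ≤ 160
    db-r: 189+44 = 233 > 110
    lb-1: 179+44 = 223 > 60
Round 3 — app-a, db-r, lb-1 crash.
  app-a sheds 87 req/s: no online neighbours, lost.
  db-r sheds 233 req/s: no online neighbours, lost.
  lb-1 sheds 223 req/s: no online neighbours, lost.
No further crashes.

154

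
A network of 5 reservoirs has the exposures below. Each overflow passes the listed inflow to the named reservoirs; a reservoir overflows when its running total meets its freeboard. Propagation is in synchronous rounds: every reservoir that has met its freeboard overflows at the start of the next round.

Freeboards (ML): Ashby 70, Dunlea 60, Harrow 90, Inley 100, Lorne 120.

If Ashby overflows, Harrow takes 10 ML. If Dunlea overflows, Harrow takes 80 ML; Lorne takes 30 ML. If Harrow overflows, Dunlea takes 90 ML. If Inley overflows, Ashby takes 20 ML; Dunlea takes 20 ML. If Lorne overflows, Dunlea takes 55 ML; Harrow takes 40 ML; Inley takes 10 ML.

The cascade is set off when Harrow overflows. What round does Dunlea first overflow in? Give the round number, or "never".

Round 1 — Harrow overflows (initial).
  Dunlea: +90 → 90 ≥ 60
Round 2 — Dunlea overflows.
  Lorne: +30 → 30 < 120
No further overflows.

2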